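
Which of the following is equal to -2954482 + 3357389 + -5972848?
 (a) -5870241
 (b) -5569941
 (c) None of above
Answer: b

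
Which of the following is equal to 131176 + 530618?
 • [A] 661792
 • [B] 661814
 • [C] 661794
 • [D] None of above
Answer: C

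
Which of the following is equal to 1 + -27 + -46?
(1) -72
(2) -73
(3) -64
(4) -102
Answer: 1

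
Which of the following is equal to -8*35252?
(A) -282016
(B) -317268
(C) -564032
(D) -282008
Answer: A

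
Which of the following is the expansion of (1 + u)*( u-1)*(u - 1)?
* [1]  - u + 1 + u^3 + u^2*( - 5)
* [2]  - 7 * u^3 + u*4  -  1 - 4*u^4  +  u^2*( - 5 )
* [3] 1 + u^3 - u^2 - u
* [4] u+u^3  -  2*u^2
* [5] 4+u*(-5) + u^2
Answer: 3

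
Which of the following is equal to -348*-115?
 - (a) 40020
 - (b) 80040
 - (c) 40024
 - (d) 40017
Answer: a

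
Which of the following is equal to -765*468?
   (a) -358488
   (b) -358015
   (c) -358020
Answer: c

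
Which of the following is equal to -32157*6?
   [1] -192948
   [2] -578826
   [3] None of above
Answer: 3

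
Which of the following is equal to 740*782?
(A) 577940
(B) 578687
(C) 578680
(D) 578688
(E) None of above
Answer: C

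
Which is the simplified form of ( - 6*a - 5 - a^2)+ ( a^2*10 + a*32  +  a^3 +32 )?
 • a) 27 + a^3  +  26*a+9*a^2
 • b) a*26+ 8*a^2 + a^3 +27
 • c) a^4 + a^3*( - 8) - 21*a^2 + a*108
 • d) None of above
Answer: a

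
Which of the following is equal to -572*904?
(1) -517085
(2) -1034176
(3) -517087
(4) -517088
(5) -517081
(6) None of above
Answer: 4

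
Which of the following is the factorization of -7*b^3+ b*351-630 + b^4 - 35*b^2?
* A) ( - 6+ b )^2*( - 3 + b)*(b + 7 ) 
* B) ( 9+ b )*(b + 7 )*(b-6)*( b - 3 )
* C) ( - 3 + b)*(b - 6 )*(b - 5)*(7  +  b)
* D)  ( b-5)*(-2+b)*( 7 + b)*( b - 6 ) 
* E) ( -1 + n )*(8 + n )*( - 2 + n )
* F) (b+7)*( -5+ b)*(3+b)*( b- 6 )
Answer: C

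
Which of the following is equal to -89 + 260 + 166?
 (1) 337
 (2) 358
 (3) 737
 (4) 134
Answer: 1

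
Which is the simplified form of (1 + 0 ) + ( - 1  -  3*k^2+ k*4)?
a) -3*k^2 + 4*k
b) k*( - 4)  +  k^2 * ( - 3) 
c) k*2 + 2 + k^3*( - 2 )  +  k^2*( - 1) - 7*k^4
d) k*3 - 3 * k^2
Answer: a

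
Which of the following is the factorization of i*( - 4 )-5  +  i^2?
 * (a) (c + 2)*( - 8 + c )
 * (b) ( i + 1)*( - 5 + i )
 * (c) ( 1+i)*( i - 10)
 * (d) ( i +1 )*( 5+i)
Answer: b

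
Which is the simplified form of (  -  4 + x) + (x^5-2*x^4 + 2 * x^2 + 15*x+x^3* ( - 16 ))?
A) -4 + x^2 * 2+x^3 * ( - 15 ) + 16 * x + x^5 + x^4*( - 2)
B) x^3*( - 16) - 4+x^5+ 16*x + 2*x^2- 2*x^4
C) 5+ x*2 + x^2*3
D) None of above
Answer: B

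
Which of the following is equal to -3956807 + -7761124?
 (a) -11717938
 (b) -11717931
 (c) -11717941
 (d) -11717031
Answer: b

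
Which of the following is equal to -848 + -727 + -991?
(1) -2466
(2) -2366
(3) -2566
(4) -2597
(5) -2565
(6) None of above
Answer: 3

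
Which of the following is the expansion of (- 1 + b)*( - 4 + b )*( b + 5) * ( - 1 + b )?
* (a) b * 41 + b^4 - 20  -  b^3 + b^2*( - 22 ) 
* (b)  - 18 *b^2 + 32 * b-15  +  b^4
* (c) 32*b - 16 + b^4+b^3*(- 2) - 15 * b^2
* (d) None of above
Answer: d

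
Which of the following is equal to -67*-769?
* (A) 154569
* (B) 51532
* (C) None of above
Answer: C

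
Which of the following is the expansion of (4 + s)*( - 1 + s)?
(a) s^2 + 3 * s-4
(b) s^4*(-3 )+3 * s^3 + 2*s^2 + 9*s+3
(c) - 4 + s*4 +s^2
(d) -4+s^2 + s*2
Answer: a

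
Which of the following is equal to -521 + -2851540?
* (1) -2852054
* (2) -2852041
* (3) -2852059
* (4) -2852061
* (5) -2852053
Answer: 4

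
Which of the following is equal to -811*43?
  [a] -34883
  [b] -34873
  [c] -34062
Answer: b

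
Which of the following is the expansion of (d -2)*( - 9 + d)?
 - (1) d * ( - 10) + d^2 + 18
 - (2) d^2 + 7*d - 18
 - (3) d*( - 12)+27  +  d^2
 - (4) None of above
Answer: 4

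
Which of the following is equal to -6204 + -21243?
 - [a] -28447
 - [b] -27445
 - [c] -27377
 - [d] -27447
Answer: d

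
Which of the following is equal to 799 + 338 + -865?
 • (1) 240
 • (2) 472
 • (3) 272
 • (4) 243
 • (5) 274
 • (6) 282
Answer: 3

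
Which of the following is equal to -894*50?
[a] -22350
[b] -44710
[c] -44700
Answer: c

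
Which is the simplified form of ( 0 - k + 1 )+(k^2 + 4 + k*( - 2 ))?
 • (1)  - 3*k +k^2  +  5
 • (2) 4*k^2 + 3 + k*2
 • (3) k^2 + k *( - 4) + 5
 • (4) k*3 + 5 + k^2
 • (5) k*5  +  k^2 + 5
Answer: 1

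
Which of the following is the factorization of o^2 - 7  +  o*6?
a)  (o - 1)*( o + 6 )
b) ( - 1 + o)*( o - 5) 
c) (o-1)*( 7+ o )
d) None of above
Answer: c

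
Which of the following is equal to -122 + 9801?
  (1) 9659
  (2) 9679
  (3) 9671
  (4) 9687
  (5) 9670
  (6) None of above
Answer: 2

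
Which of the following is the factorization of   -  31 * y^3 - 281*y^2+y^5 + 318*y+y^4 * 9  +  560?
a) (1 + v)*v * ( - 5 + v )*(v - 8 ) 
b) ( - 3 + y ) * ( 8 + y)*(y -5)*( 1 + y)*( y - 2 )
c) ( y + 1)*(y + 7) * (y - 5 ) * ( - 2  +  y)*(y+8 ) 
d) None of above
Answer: c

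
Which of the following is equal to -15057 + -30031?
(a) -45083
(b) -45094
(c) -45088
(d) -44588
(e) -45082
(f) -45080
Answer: c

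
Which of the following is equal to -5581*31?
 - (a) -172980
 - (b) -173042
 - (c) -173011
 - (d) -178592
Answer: c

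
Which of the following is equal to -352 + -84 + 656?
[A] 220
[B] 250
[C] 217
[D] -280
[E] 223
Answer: A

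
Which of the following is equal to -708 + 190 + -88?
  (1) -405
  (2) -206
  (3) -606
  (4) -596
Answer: 3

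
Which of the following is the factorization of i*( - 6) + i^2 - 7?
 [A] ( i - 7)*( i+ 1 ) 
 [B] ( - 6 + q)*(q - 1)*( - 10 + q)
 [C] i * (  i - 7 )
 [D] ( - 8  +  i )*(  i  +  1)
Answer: A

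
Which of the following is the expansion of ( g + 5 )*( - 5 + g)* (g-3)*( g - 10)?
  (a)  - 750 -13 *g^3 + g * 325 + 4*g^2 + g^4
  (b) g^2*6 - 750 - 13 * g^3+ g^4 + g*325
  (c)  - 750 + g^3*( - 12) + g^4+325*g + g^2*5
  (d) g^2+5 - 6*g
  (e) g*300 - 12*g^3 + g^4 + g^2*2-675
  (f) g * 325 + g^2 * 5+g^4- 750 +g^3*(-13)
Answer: f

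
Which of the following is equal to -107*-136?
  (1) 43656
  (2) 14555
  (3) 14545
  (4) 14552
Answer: 4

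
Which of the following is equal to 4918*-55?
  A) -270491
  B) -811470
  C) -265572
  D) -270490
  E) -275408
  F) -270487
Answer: D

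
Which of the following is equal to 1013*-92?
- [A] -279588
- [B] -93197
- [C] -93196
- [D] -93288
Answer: C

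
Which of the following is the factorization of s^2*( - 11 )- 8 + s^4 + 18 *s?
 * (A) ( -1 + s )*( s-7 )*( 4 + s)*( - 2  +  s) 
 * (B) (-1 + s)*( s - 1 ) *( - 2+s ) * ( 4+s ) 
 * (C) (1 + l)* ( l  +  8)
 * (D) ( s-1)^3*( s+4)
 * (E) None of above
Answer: B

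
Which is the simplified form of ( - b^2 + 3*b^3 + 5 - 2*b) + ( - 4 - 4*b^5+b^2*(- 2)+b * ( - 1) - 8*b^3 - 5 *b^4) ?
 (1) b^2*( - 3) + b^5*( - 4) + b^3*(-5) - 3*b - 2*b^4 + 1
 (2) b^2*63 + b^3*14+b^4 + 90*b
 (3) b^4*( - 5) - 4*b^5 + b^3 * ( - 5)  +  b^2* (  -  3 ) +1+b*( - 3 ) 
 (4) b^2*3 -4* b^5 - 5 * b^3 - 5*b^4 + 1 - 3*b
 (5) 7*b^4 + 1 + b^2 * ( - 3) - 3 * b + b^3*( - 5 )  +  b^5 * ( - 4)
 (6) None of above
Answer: 3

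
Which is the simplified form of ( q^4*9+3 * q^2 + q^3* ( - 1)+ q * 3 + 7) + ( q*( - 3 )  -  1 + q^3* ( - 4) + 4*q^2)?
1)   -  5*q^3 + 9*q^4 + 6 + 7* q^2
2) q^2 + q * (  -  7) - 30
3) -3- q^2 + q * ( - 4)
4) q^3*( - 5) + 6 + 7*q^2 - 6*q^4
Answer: 1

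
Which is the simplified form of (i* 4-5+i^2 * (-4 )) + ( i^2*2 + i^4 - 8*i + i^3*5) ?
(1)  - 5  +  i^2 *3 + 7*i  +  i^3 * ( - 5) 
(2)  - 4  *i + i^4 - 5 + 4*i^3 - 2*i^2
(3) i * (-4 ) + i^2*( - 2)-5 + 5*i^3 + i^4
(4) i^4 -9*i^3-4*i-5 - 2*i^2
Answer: 3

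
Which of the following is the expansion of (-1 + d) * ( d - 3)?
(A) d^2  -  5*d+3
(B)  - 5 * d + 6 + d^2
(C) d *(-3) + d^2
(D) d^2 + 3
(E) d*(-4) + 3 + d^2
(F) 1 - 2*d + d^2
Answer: E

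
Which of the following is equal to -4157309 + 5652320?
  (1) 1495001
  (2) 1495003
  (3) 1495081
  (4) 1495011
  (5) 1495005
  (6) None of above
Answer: 4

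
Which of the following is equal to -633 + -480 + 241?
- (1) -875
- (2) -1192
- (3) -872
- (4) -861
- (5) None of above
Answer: 3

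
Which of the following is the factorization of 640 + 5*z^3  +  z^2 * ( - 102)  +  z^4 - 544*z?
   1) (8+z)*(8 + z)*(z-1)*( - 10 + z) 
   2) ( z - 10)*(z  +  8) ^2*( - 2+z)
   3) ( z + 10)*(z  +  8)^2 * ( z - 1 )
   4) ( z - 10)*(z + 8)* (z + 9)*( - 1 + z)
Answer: 1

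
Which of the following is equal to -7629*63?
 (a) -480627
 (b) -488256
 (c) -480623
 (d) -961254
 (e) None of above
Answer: a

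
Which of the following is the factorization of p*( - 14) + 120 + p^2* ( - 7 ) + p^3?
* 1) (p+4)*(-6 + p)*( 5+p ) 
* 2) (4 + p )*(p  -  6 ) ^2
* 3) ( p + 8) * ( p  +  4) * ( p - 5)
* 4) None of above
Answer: 4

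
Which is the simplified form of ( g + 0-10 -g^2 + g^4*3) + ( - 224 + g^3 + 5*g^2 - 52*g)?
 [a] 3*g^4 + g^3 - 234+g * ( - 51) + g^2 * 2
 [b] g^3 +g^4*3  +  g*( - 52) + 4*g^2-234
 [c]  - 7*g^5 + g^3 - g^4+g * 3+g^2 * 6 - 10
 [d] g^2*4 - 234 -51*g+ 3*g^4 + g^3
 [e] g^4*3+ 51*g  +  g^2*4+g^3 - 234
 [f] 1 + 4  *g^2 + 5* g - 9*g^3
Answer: d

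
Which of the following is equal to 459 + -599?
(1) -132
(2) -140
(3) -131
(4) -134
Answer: 2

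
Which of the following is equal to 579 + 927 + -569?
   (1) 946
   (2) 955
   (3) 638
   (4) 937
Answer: 4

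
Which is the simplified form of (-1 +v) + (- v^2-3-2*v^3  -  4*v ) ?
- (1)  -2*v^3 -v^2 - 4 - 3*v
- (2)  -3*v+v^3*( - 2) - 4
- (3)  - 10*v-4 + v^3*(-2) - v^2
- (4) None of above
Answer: 1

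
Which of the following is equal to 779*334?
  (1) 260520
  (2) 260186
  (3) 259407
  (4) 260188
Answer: 2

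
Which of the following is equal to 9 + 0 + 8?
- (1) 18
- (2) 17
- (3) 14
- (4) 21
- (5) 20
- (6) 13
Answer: 2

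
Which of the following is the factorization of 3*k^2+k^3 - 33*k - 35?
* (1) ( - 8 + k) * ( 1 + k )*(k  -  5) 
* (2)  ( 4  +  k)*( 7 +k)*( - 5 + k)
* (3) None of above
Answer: 3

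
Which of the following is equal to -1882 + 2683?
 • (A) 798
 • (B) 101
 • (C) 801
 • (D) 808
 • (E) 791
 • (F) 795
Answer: C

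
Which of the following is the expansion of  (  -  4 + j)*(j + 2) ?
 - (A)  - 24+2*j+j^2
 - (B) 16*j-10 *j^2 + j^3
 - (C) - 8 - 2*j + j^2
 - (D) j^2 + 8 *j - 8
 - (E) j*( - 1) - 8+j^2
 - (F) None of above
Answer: C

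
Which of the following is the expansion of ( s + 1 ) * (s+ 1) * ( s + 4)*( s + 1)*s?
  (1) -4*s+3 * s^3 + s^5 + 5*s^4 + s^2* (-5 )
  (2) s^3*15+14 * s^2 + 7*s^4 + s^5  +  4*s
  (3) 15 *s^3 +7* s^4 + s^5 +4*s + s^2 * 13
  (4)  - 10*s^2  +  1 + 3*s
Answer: 3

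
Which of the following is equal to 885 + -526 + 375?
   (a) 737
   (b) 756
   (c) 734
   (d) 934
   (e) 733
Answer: c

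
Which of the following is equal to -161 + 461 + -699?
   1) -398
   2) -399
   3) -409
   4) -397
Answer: 2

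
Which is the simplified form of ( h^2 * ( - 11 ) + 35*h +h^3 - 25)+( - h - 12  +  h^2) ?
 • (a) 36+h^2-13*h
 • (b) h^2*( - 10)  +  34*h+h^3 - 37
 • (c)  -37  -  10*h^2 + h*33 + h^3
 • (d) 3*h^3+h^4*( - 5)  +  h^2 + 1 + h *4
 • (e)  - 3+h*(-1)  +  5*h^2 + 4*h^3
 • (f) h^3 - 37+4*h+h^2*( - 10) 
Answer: b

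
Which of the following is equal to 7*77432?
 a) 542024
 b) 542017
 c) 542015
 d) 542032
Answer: a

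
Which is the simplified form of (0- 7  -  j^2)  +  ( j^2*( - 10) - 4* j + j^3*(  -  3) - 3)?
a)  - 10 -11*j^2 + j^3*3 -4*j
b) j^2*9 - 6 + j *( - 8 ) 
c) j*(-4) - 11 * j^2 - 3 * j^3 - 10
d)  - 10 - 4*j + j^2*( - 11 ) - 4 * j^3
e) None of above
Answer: c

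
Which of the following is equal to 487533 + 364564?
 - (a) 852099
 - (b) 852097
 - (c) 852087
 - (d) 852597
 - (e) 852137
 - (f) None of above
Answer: b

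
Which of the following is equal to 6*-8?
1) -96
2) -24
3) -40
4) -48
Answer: 4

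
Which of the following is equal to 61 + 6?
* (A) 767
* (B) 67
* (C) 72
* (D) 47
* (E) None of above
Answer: B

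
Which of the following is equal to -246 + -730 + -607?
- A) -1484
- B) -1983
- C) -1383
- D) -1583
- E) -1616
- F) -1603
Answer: D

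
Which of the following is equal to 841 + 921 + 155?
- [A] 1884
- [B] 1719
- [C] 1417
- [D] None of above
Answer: D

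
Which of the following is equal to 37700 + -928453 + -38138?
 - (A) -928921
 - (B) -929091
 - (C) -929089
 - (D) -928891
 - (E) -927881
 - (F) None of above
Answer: D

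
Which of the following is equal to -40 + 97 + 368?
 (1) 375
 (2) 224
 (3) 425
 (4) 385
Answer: 3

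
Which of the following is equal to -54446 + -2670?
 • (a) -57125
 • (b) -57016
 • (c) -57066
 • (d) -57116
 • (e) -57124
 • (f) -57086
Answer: d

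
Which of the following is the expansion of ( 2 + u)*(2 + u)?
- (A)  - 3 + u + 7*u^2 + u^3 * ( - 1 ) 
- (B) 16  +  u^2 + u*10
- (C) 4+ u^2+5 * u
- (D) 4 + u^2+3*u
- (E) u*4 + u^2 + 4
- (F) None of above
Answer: E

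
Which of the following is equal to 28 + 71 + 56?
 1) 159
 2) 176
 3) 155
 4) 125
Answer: 3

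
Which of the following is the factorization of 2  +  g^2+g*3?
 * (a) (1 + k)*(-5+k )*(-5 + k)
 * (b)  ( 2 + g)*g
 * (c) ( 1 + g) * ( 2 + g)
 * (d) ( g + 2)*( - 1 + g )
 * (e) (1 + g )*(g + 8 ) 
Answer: c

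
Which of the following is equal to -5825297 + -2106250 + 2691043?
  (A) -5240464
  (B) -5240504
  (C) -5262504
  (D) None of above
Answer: B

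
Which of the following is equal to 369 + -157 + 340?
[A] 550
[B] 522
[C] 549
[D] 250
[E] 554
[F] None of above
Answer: F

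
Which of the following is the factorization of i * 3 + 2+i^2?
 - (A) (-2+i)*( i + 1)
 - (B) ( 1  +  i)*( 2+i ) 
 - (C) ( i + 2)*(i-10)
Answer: B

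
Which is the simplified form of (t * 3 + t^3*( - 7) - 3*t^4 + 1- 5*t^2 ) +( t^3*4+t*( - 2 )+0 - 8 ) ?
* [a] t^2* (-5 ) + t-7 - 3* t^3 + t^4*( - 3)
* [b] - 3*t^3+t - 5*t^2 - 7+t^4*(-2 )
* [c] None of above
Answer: a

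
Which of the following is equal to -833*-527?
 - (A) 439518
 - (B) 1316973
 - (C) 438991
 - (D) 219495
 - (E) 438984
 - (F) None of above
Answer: C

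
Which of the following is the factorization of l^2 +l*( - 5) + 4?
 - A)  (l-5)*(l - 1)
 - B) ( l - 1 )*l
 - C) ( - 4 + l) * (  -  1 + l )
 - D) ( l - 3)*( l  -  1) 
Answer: C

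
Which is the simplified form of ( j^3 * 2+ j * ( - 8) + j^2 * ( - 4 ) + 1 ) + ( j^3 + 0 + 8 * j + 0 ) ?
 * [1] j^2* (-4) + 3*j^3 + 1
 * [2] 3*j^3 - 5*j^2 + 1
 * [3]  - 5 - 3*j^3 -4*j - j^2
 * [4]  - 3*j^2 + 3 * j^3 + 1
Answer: 1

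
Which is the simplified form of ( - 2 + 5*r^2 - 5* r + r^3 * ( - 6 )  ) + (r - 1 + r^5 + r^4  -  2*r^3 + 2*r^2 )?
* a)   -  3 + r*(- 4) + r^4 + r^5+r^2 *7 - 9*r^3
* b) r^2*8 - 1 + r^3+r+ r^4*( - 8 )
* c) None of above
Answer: c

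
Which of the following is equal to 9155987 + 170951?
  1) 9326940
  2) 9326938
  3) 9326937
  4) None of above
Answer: 2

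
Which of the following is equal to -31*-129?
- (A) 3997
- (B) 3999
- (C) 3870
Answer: B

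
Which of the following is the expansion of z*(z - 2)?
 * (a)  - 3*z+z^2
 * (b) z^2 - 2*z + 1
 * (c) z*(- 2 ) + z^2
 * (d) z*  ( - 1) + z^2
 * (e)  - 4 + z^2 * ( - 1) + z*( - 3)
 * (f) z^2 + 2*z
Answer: c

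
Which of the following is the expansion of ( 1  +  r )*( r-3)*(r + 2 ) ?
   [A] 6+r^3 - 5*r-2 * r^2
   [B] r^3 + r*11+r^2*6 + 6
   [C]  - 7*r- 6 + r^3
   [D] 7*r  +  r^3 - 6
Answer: C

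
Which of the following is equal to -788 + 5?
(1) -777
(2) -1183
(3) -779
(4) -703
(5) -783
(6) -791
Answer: 5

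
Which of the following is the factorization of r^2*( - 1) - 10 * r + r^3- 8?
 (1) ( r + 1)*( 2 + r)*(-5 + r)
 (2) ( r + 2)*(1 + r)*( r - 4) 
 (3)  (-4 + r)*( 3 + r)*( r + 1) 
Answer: 2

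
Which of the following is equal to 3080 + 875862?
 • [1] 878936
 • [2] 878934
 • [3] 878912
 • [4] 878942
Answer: 4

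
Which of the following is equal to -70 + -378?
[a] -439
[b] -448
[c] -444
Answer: b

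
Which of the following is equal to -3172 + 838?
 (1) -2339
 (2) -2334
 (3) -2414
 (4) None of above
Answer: 2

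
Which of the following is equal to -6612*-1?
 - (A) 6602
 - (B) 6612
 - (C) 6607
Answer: B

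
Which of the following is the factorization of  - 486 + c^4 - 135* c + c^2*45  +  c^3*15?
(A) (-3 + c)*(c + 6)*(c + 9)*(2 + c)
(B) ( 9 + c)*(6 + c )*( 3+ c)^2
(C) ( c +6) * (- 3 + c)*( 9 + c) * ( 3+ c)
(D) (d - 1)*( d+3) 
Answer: C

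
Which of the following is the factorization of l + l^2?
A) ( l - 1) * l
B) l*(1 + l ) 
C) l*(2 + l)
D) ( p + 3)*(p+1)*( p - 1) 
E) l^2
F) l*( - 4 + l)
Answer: B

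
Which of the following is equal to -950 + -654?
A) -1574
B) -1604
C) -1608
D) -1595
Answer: B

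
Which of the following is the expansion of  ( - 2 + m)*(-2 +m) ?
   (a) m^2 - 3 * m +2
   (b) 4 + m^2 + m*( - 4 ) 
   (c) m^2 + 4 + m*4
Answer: b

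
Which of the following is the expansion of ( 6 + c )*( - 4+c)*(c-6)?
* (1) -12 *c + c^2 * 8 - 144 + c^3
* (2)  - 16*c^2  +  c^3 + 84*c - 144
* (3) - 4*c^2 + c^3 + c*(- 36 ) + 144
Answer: 3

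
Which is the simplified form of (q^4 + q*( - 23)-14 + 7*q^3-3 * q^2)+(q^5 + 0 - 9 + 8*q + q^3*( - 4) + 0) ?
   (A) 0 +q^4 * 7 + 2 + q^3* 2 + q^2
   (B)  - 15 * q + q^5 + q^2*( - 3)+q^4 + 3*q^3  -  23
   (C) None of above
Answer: B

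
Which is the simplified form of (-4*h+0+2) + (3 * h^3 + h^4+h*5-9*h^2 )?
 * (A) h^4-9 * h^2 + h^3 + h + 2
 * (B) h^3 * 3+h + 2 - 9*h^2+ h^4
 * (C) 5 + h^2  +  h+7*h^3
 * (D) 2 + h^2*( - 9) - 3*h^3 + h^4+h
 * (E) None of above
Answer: B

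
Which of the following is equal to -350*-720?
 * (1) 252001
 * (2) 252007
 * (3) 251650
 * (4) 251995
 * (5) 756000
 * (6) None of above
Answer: 6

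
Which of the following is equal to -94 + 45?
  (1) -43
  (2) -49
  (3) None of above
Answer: 2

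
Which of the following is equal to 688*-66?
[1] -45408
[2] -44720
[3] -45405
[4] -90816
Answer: 1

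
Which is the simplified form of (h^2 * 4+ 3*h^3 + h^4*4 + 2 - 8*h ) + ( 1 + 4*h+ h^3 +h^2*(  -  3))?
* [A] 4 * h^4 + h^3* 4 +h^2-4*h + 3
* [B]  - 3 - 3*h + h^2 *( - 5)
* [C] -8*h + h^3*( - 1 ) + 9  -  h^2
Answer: A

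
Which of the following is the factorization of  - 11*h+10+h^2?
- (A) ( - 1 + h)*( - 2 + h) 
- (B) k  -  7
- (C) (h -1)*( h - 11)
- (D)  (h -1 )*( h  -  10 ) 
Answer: D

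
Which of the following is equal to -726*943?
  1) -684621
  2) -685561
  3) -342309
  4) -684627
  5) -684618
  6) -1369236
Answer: 5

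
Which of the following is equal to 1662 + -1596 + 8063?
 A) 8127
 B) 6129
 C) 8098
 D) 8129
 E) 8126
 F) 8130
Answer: D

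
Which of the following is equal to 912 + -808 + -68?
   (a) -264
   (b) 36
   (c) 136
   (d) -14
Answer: b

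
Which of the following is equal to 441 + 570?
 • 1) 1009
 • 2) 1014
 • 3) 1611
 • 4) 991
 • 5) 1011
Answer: 5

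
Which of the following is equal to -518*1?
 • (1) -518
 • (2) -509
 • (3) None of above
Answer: 1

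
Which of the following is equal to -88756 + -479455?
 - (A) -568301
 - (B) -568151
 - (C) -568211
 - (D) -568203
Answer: C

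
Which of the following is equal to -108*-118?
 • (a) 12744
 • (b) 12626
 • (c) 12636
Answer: a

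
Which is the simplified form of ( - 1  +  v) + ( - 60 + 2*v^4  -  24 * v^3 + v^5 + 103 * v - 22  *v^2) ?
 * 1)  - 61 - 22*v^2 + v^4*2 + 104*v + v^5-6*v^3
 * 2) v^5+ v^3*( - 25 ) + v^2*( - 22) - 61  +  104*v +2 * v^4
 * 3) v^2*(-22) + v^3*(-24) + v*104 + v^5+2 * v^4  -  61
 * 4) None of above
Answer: 3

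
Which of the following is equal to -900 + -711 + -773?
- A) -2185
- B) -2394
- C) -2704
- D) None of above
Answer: D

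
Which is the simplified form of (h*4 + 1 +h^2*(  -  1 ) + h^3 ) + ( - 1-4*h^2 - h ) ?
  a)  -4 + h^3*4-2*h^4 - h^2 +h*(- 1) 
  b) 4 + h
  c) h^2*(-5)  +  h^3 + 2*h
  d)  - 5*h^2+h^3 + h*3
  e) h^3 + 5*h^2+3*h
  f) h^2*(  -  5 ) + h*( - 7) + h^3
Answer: d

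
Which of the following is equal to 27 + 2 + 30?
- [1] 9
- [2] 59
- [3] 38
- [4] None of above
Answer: 2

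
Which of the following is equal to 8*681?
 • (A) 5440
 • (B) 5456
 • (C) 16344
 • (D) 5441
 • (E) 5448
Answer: E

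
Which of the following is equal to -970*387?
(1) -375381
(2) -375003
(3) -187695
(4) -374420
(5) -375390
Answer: 5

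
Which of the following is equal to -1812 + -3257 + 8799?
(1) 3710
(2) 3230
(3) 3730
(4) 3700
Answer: 3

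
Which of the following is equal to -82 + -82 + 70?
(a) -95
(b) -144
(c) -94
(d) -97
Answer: c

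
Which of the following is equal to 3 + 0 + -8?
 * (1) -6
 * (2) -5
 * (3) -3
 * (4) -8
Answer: 2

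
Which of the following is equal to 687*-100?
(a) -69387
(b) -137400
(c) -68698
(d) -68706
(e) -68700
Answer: e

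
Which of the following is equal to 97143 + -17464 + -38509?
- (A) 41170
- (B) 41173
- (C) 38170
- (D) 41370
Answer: A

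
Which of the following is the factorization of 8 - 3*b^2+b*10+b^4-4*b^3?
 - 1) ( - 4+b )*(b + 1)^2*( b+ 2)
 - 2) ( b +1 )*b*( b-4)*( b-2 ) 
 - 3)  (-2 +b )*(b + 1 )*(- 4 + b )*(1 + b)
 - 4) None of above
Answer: 3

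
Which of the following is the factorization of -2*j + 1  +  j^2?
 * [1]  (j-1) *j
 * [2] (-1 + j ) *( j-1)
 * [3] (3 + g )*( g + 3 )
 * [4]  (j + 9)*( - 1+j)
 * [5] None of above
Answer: 2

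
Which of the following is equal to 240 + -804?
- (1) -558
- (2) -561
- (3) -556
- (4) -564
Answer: 4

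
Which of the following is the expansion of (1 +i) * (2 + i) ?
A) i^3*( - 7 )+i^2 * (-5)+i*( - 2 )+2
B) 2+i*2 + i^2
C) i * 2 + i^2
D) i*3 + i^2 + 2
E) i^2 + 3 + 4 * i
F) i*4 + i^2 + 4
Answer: D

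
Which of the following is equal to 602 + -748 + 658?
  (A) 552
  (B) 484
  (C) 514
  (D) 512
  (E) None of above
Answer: D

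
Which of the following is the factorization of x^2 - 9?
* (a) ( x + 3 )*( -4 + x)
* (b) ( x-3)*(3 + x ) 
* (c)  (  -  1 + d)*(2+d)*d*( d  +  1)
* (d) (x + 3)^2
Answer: b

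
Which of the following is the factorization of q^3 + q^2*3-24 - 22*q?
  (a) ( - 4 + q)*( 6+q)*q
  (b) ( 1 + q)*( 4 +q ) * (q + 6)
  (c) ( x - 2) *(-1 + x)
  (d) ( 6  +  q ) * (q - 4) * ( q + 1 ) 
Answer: d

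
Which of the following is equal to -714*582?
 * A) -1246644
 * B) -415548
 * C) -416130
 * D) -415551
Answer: B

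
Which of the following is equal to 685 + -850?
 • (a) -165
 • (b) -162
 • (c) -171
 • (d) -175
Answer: a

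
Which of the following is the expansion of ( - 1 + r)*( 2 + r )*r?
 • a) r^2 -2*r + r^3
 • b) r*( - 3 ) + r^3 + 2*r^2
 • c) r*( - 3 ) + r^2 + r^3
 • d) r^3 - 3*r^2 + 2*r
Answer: a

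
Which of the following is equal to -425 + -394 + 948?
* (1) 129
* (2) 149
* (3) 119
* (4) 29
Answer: 1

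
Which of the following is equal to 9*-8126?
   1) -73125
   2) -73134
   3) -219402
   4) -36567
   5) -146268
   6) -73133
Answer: 2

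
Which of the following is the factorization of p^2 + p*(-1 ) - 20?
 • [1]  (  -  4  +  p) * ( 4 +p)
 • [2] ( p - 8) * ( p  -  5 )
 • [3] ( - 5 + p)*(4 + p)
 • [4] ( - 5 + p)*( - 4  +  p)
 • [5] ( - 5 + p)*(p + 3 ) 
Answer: 3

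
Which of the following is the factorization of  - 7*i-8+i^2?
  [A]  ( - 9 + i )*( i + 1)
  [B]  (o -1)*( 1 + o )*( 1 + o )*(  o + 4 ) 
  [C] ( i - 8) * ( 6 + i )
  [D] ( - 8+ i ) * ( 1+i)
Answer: D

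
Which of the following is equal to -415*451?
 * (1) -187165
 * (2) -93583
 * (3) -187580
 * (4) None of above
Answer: 1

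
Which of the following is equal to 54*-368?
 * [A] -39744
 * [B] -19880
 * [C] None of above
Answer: C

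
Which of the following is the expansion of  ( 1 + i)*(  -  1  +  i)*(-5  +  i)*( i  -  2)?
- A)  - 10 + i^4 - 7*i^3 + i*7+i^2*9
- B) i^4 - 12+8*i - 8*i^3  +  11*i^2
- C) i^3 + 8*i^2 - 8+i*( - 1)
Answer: A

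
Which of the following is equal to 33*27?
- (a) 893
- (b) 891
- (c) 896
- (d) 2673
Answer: b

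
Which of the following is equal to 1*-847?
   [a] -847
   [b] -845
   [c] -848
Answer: a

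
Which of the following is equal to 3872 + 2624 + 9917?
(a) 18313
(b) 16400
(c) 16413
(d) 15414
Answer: c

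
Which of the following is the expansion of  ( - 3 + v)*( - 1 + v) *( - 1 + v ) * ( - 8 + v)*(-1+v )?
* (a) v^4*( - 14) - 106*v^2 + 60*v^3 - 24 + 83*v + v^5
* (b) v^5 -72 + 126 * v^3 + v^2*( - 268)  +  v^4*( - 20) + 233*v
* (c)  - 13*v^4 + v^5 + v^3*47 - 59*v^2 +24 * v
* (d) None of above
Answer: a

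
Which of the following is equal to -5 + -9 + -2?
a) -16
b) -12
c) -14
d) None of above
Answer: a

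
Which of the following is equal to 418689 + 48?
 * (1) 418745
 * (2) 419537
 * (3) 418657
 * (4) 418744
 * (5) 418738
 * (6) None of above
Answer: 6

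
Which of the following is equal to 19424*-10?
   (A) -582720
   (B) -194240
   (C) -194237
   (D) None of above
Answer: B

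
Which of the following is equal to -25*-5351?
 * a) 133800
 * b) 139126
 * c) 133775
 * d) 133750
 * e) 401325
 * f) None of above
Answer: c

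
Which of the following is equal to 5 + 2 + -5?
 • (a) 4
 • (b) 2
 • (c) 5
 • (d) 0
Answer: b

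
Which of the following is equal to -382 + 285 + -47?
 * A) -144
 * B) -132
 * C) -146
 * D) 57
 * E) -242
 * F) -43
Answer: A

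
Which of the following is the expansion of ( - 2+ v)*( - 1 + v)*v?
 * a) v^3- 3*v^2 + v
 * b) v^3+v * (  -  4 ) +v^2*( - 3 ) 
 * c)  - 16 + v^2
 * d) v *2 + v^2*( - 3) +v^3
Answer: d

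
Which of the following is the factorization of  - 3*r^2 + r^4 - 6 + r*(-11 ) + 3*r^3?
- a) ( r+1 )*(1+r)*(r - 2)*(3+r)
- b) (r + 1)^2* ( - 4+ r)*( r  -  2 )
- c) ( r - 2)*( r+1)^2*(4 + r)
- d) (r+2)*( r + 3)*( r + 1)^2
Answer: a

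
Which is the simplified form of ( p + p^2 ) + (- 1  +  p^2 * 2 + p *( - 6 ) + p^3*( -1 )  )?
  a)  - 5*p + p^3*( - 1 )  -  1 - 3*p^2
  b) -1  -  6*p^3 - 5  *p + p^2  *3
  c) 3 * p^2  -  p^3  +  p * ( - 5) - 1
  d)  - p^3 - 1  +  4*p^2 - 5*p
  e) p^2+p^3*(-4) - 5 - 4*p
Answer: c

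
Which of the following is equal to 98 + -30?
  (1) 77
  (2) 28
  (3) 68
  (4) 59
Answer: 3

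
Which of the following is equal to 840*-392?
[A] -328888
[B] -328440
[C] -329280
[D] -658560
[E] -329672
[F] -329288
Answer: C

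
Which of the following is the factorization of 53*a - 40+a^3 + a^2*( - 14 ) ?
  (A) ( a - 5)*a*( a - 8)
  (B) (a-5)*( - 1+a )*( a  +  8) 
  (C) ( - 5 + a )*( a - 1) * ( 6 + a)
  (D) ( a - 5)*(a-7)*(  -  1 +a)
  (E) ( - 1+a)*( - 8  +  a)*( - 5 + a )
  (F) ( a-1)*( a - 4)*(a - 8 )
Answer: E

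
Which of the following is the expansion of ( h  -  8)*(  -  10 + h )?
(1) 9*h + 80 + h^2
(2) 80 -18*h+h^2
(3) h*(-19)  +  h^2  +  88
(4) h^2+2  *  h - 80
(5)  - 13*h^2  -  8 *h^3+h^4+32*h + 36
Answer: 2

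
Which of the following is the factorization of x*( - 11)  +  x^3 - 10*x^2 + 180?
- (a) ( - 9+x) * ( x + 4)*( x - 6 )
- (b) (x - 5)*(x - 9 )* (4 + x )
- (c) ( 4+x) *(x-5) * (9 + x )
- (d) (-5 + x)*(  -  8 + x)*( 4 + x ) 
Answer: b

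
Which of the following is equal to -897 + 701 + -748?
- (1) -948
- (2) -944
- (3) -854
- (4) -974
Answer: 2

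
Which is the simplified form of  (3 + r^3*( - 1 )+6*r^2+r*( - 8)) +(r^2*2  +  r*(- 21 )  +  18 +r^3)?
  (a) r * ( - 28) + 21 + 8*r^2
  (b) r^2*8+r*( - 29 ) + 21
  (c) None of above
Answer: b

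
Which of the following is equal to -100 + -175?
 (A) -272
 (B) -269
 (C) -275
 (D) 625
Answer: C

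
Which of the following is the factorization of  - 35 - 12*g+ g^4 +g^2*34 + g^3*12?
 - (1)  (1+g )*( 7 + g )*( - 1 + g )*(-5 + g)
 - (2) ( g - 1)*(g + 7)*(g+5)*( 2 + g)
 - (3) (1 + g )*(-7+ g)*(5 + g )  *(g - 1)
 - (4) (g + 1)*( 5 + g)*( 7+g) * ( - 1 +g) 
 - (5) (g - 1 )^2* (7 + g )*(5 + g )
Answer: 4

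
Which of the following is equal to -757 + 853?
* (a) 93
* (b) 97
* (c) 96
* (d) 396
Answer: c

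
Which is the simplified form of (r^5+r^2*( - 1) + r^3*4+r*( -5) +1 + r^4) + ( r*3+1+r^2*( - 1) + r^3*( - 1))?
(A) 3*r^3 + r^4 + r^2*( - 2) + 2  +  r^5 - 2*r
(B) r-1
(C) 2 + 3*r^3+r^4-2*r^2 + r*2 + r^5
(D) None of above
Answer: A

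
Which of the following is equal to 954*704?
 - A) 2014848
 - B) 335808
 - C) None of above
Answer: C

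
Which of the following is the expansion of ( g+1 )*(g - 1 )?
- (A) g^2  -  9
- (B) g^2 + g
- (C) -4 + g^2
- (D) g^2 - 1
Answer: D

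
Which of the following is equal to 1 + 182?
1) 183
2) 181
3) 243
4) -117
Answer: 1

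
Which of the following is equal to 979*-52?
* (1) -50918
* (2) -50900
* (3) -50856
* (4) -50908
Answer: 4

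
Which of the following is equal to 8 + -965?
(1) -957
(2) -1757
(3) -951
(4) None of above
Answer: 1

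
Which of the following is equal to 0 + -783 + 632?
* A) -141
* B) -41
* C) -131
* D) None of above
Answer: D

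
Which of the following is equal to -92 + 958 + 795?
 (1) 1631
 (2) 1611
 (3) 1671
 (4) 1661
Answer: 4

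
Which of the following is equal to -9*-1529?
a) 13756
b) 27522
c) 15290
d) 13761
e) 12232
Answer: d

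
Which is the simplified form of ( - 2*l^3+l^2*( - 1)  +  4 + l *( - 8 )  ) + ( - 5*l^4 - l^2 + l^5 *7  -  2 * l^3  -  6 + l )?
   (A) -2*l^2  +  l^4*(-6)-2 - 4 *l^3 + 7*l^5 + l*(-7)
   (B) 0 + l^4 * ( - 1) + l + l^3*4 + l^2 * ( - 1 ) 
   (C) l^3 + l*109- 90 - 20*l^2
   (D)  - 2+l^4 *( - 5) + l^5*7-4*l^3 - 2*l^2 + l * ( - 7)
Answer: D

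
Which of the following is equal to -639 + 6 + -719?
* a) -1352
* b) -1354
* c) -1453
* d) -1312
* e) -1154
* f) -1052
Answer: a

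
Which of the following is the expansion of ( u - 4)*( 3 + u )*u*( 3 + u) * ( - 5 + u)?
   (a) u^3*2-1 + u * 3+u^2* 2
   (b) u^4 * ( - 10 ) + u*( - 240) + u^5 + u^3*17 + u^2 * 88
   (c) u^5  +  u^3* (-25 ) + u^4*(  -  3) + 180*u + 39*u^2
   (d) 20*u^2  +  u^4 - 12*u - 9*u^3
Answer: c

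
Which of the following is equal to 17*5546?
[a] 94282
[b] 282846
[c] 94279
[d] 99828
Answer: a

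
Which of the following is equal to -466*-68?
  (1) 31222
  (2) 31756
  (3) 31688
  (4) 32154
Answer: 3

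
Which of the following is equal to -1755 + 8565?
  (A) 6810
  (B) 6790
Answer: A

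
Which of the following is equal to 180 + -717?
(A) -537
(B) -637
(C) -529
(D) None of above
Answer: A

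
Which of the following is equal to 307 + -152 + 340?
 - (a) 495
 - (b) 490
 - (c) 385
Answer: a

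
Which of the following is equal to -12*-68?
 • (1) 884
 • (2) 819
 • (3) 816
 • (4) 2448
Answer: 3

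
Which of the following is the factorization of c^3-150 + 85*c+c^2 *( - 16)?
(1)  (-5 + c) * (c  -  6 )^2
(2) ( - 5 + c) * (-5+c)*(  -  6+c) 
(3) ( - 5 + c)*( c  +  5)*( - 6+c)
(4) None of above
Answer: 2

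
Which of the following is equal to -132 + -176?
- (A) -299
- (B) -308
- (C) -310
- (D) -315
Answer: B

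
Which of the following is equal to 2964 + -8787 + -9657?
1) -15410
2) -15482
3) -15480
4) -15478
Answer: 3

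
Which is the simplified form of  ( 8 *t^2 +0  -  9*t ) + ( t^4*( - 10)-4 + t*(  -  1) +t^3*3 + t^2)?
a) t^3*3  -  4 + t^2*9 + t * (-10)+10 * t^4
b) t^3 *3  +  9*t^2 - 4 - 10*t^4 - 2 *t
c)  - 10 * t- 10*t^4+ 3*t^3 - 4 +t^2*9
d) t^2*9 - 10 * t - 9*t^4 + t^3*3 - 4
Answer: c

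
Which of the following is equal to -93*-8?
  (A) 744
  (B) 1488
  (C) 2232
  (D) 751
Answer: A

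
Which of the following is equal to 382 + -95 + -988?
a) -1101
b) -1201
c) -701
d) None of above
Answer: c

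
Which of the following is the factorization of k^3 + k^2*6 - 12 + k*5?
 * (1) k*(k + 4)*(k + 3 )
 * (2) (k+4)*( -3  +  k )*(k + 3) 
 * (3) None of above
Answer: 3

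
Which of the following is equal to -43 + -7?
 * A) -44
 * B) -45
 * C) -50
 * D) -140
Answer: C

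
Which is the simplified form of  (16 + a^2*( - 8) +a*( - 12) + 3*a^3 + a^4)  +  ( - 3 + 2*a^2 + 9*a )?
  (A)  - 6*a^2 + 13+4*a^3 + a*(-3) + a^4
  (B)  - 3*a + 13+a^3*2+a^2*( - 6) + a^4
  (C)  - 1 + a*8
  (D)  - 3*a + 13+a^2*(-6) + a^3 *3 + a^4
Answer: D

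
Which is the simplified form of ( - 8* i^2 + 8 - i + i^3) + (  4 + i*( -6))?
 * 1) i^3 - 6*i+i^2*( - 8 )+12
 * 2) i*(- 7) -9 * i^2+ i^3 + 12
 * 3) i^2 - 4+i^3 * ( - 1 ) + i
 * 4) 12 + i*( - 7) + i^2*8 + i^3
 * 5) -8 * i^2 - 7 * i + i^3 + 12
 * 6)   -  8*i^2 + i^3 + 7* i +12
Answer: 5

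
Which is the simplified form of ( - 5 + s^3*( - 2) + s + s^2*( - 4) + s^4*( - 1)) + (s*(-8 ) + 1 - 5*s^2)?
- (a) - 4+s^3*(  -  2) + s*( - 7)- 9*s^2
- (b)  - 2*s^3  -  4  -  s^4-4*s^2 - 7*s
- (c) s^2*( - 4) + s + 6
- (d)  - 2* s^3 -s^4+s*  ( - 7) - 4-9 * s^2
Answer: d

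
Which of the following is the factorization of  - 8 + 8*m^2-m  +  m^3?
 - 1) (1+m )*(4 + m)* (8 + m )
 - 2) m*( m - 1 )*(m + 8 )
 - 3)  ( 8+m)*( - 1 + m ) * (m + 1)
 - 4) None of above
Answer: 3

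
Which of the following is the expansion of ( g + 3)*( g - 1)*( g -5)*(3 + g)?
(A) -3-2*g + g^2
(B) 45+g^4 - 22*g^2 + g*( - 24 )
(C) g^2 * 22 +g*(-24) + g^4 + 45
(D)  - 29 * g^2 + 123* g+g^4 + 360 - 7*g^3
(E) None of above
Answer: B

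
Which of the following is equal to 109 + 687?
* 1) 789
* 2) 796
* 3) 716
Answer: 2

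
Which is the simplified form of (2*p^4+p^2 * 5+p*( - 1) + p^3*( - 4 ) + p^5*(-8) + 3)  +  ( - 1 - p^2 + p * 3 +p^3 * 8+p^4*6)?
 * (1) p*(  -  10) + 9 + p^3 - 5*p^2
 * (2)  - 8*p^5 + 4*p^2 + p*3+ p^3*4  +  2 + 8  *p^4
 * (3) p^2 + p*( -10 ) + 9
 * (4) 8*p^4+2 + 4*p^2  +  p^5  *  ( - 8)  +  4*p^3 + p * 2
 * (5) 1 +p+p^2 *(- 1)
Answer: 4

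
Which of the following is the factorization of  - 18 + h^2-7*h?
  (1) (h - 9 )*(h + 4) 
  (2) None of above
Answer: 2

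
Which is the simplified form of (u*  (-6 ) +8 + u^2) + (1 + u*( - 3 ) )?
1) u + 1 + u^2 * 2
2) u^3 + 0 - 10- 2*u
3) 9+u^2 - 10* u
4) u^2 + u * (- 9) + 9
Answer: 4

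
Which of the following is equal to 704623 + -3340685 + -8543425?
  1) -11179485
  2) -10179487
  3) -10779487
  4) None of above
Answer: 4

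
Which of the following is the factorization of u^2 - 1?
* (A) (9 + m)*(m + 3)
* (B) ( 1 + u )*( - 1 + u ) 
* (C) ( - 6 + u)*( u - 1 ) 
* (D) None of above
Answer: B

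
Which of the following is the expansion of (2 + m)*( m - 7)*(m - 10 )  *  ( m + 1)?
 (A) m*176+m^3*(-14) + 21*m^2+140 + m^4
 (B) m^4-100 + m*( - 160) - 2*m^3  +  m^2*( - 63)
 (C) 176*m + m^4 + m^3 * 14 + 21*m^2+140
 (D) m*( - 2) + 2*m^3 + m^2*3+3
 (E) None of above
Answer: A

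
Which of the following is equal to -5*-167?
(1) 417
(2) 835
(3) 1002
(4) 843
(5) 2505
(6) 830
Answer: 2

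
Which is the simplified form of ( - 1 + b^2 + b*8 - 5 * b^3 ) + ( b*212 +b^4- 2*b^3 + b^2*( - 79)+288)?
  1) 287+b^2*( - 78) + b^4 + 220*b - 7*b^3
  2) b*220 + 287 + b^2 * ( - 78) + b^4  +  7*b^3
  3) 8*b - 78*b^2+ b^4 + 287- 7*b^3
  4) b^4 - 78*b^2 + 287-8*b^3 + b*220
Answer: 1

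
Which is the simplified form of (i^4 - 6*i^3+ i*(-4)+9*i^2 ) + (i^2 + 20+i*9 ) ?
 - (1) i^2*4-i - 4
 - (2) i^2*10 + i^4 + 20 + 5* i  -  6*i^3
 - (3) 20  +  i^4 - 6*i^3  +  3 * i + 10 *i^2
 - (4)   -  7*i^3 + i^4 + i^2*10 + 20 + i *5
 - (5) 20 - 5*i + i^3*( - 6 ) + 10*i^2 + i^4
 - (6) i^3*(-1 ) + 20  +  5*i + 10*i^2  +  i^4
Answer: 2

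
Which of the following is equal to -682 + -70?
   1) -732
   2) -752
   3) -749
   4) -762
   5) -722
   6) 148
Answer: 2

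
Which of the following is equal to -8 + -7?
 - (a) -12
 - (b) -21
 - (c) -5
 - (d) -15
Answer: d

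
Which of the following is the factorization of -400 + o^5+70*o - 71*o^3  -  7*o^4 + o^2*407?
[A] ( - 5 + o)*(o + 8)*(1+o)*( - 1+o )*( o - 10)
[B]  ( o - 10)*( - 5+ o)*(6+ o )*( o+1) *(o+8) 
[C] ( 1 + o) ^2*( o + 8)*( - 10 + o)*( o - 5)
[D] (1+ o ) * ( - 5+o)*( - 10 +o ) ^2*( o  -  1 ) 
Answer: A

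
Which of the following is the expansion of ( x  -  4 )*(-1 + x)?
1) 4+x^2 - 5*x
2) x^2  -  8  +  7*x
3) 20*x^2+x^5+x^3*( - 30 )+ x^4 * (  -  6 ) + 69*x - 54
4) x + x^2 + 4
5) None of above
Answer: 1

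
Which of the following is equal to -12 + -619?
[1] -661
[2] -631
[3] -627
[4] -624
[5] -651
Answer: 2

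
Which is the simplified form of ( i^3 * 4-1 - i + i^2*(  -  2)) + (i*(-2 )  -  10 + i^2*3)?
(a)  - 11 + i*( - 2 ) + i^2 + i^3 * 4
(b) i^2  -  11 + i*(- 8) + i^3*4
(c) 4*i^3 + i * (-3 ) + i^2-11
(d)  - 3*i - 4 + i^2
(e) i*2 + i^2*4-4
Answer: c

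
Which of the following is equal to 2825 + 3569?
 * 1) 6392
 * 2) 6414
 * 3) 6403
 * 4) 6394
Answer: 4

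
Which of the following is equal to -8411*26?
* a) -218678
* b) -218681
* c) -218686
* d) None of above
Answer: c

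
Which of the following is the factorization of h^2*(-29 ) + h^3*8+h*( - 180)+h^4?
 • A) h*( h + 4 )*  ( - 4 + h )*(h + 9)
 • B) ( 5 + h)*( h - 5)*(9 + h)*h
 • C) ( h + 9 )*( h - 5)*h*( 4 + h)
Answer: C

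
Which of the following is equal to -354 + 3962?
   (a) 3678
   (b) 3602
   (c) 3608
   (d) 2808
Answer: c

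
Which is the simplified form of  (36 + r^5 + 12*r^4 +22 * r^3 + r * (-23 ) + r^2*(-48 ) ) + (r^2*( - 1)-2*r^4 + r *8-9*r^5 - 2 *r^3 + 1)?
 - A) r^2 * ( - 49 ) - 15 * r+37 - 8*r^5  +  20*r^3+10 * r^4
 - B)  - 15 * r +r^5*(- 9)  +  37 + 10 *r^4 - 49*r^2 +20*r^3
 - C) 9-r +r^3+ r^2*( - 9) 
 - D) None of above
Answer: A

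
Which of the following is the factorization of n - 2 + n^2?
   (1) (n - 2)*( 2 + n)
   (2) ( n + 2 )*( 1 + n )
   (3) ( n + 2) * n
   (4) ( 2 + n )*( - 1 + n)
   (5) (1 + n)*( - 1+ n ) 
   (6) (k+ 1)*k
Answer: 4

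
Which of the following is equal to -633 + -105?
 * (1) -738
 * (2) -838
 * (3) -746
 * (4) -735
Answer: 1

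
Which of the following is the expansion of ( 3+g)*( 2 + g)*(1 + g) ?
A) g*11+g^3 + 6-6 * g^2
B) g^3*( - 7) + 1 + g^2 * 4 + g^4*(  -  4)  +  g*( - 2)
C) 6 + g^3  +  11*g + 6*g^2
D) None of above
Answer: C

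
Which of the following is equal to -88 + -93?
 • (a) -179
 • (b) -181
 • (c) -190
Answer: b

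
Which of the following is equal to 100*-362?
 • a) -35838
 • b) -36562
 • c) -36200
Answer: c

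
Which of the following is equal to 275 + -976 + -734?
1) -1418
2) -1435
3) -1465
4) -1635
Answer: 2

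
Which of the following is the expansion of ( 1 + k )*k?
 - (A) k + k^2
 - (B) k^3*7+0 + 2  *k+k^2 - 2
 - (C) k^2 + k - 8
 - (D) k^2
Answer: A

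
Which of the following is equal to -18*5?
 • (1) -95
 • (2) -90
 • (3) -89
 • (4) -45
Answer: 2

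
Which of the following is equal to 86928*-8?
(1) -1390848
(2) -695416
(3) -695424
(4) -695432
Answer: 3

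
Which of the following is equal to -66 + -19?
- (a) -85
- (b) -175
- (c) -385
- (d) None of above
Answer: a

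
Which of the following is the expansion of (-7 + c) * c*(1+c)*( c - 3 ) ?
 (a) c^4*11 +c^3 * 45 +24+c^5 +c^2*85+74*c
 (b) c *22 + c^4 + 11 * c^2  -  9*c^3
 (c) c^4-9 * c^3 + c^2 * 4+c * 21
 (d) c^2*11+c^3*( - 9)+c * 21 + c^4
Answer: d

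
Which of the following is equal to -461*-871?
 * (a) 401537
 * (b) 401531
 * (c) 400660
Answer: b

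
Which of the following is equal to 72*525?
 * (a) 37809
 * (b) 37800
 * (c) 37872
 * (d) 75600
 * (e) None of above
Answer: b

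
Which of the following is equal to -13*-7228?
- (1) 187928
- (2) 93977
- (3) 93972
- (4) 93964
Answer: 4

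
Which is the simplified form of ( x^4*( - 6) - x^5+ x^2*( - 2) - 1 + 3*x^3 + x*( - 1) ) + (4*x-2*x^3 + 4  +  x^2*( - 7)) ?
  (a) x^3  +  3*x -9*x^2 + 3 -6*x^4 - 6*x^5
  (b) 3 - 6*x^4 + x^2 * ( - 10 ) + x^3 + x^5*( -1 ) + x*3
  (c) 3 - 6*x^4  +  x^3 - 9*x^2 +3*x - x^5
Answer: c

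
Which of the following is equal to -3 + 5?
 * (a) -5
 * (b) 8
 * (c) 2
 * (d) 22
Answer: c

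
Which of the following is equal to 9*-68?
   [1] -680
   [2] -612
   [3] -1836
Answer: 2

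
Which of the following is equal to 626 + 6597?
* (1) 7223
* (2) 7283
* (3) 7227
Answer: 1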